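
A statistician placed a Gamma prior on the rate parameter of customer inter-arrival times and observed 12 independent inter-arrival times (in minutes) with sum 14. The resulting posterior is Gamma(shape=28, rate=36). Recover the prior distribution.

Gamma–exponential conjugacy: posterior shape = α + n, posterior rate = β + Σtᵢ.
So α = 28 − 12 = 16 and β = 36 − 14 = 22.

Gamma(shape=16, rate=22)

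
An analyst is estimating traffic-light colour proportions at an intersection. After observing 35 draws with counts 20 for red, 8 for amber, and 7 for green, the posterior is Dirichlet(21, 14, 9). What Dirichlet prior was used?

For a Dirichlet(α) prior with multinomial counts c, the posterior is Dirichlet(α + c) componentwise.
Subtract each count from the matching posterior parameter: 21−20=1, 14−8=6, 9−7=2.

Dirichlet(1, 6, 2)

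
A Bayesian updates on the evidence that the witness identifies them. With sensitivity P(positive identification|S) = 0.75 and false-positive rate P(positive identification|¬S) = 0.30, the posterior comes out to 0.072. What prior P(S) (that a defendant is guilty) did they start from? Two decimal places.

In odds form, posterior odds = prior odds × likelihood ratio, so prior odds = posterior odds ÷ LR.
Posterior odds = 0.072/(1−0.072) = 0.0776. LR = 0.75/0.30 = 2.5000.
Prior odds = 0.0776/2.5000 = 0.0310, so P(S) = 0.0310/(1+0.0310) ≈ 0.03.

P(S) = 0.03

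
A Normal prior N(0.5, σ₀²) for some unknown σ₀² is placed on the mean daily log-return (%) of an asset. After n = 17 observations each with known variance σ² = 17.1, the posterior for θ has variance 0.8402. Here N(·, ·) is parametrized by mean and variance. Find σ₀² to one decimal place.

For the Normal–Normal model with known σ², precisions add: τ_n = τ₀ + n/σ².
So 1/σ₀² = 1/0.8402 − 17/17.1 = 1.190193 − 0.994152 = 0.196041.
Hence σ₀² = 1/0.196041 ≈ 5.1.

σ₀² = 5.1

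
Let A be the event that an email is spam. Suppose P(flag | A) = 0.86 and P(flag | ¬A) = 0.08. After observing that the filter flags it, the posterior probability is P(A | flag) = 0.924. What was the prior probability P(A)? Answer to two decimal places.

Bayes' rule in odds form gives O(A|E) = O(A)·[P(E|A)/P(E|¬A)], hence O(A) = O(A|E)/LR.
Posterior odds = 0.924/(1−0.924) = 12.1579. LR = 0.86/0.08 = 10.7500.
Prior odds = 12.1579/10.7500 = 1.1310, so P(A) = 1.1310/(1+1.1310) ≈ 0.53.

P(A) = 0.53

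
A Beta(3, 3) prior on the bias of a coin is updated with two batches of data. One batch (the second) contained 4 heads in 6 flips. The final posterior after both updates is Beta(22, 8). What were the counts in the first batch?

Sequential conjugate updates are equivalent to a single update on the pooled data, so total successes = posterior α − prior α and total failures = posterior β − prior β.
Total across both batches: 22−3=19 heads, 8−3=5 tails.
Subtract the second batch: 19−4=15 heads and 5−2=3 tails.

15 heads and 3 tails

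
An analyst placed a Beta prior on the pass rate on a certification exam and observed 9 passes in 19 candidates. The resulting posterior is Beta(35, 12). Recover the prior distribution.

Beta(26, 2)

Beta is conjugate to the binomial likelihood: posterior = Beta(α+s, β+f).
Subtract the data counts: 35−9=26, 12−10=2.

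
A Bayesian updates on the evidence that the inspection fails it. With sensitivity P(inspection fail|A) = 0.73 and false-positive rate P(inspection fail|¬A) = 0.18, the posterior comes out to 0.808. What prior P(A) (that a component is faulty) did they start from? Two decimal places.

Bayes' rule in odds form gives O(A|E) = O(A)·[P(E|A)/P(E|¬A)], hence O(A) = O(A|E)/LR.
Posterior odds = 0.808/(1−0.808) = 4.2083. LR = 0.73/0.18 = 4.0556.
Prior odds = 4.2083/4.0556 = 1.0377, so P(A) = 1.0377/(1+1.0377) ≈ 0.51.

P(A) = 0.51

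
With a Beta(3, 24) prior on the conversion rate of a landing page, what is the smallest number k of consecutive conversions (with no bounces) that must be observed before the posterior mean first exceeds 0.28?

After k conversions and 0 bounces the posterior is Beta(3+k, 24), with mean (3+k)/(3+24+k).
Set (3+k)/(27+k) > 0.28 and solve: k > (0.28·27 − 3)/(1 − 0.28) = 6.333.
The smallest integer exceeding 6.333 is 7.

k = 7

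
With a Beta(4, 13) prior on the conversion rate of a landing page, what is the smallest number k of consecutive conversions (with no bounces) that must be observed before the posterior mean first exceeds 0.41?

k = 6

After k conversions and 0 bounces the posterior is Beta(4+k, 13), with mean (4+k)/(4+13+k).
Set (4+k)/(17+k) > 0.41 and solve: k > (0.41·17 − 4)/(1 − 0.41) = 5.034.
The smallest integer exceeding 5.034 is 6.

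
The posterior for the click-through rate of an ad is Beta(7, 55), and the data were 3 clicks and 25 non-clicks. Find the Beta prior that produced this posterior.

Beta is conjugate to the binomial likelihood: posterior = Beta(a+s, b+f).
Subtract the data counts: 7−3=4, 55−25=30.

Beta(4, 30)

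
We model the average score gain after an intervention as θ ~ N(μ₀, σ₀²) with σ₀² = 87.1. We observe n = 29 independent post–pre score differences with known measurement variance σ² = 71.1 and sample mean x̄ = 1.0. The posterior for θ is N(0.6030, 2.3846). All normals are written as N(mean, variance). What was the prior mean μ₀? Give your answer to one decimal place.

μ₀ = -13.5

The posterior mean is a precision-weighted average: μ_n = (τ₀μ₀ + τ_data·x̄)/(τ₀+τ_data), with τ₀=1/σ₀² and τ_data=n/σ².
Here τ₀ = 1/87.1 = 0.011481 and τ_data = 29/71.1 = 0.407876, so τ_n = 0.419357.
Rearranging for μ₀: μ₀ = (μ_n·τ_n − τ_data·x̄)/τ₀ = (0.6030·0.419357 − 0.407876·1.0) / 0.011481 = -0.155004/0.011481 ≈ -13.5.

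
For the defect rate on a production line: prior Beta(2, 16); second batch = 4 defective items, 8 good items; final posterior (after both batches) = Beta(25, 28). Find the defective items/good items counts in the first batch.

19 defective items and 4 good items

Because Beta–binomial updating is additive in the counts, the combined data contributed (α_post−α_prior, β_post−β_prior) successes and failures.
Total across both batches: 25−2=23 defective items, 28−16=12 good items.
Subtract the second batch: 23−4=19 defective items and 12−8=4 good items.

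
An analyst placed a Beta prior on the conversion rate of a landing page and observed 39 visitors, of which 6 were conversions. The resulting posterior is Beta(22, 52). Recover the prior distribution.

Under Beta–binomial conjugacy the posterior parameters are (a+s, b+f).
Subtract the data counts: 22−6=16, 52−33=19.

Beta(16, 19)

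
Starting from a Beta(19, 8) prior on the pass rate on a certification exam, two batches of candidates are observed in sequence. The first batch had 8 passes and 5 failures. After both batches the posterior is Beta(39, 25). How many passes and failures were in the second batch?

12 passes and 12 failures

Because Beta–binomial updating is additive in the counts, the combined data contributed (α_post−α_prior, β_post−β_prior) successes and failures.
Total across both batches: 39−19=20 passes, 25−8=17 failures.
Subtract the first batch: 20−8=12 passes and 17−5=12 failures.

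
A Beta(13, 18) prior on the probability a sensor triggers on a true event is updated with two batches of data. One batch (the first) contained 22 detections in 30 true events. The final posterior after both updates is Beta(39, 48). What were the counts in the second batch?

4 detections and 22 misses

Because Beta–binomial updating is additive in the counts, the combined data contributed (α_post−α_prior, β_post−β_prior) successes and failures.
Total across both batches: 39−13=26 detections, 48−18=30 misses.
Subtract the first batch: 26−22=4 detections and 30−8=22 misses.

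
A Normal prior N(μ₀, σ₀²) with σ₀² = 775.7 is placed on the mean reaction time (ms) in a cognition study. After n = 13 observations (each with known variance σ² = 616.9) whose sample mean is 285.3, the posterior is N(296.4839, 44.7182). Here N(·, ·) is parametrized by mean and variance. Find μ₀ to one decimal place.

The posterior mean is a precision-weighted average: μ_n = (τ₀μ₀ + τ_data·x̄)/(τ₀+τ_data), with τ₀=1/σ₀² and τ_data=n/σ².
Here τ₀ = 1/775.7 = 0.001289 and τ_data = 13/616.9 = 0.021073, so τ_n = 0.022362.
Rearranging for μ₀: μ₀ = (μ_n·τ_n − τ_data·x̄)/τ₀ = (296.4839·0.022362 − 0.021073·285.3) / 0.001289 = 0.617846/0.001289 ≈ 479.3.

μ₀ = 479.3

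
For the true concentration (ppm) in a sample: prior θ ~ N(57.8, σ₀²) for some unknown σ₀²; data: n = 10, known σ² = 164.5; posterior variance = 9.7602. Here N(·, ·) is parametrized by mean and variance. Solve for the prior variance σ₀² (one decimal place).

Posterior precision equals prior precision plus data precision: 1/σ_n² = 1/σ₀² + n/σ².
So 1/σ₀² = 1/9.7602 − 10/164.5 = 0.102457 − 0.060790 = 0.041667.
Hence σ₀² = 1/0.041667 ≈ 24.0.

σ₀² = 24.0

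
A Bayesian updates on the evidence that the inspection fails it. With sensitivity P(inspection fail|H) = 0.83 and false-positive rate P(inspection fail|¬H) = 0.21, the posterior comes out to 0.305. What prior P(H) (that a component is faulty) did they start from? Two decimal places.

P(H) = 0.10

Bayes' rule in odds form gives O(H|E) = O(H)·[P(E|H)/P(E|¬H)], hence O(H) = O(H|E)/LR.
Posterior odds = 0.305/(1−0.305) = 0.4388. LR = 0.83/0.21 = 3.9524.
Prior odds = 0.4388/3.9524 = 0.1110, so P(H) = 0.1110/(1+0.1110) ≈ 0.10.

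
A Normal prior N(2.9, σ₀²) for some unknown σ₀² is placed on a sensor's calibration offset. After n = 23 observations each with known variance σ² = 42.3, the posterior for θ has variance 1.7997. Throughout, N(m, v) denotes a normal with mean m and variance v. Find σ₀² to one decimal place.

Posterior precision equals prior precision plus data precision: 1/σ_n² = 1/σ₀² + n/σ².
So 1/σ₀² = 1/1.7997 − 23/42.3 = 0.555648 − 0.543735 = 0.011913.
Hence σ₀² = 1/0.011913 ≈ 83.9.

σ₀² = 83.9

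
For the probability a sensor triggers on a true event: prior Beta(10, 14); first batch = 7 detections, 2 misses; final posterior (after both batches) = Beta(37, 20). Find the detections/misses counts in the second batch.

20 detections and 4 misses

Because Beta–binomial updating is additive in the counts, the combined data contributed (α_post−α_prior, β_post−β_prior) successes and failures.
Total across both batches: 37−10=27 detections, 20−14=6 misses.
Subtract the first batch: 27−7=20 detections and 6−2=4 misses.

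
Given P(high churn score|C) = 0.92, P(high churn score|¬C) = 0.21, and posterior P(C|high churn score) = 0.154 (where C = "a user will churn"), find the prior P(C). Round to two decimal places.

P(C) = 0.04

In odds form, posterior odds = prior odds × likelihood ratio, so prior odds = posterior odds ÷ LR.
Posterior odds = 0.154/(1−0.154) = 0.1820. LR = 0.92/0.21 = 4.3810.
Prior odds = 0.1820/4.3810 = 0.0415, so P(C) = 0.0415/(1+0.0415) ≈ 0.04.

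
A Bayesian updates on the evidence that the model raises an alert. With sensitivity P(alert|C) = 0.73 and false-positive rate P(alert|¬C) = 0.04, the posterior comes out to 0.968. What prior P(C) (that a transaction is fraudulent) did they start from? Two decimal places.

In odds form, posterior odds = prior odds × likelihood ratio, so prior odds = posterior odds ÷ LR.
Posterior odds = 0.968/(1−0.968) = 30.2500. LR = 0.73/0.04 = 18.2500.
Prior odds = 30.2500/18.2500 = 1.6575, so P(C) = 1.6575/(1+1.6575) ≈ 0.62.

P(C) = 0.62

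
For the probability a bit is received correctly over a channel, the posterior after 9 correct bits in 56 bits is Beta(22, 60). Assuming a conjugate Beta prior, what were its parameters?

Beta(13, 13)

Beta is conjugate to the binomial likelihood: posterior = Beta(a+s, b+f).
So a = 22 − 9 = 13 and b = 60 − 47 = 13.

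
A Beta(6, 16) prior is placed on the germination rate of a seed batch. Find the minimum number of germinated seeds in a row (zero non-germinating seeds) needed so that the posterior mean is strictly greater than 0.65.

After k germinated seeds and 0 non-germinating seeds the posterior is Beta(6+k, 16), with mean (6+k)/(6+16+k).
Set (6+k)/(22+k) > 0.65 and solve: k > (0.65·22 − 6)/(1 − 0.65) = 23.714.
The smallest integer exceeding 23.714 is 24.

k = 24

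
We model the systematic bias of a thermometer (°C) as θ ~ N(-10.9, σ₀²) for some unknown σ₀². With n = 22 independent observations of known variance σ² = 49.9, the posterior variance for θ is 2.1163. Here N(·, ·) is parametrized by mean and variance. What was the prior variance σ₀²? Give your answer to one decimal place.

σ₀² = 31.6

Posterior precision equals prior precision plus data precision: 1/σ_n² = 1/σ₀² + n/σ².
So 1/σ₀² = 1/2.1163 − 22/49.9 = 0.472523 − 0.440882 = 0.031641.
Hence σ₀² = 1/0.031641 ≈ 31.6.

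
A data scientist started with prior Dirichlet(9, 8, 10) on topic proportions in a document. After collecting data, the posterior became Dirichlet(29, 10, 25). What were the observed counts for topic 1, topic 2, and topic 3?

For a Dirichlet(α) prior with multinomial counts c, the posterior is Dirichlet(α + c) componentwise.
Counts are posterior − prior componentwise: 29−9=20, 10−8=2, 25−10=15.

counts (20, 2, 15)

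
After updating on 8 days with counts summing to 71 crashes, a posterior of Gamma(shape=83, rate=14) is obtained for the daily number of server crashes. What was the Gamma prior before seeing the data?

Gamma–Poisson conjugacy: posterior shape = α + Σxᵢ, posterior rate = β + n.
So α = 83 − 71 = 12 and β = 14 − 8 = 6.

Gamma(shape=12, rate=6)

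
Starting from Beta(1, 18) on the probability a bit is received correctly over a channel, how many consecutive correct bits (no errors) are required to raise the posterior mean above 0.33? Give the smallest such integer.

k = 8

After k correct bits and 0 errors the posterior is Beta(1+k, 18), with mean (1+k)/(1+18+k).
Set (1+k)/(19+k) > 0.33 and solve: k > (0.33·19 − 1)/(1 − 0.33) = 7.866.
The smallest integer exceeding 7.866 is 8.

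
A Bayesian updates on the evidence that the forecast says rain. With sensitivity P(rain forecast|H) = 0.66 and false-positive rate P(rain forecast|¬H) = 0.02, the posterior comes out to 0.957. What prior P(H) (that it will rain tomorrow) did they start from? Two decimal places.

P(H) = 0.40

Bayes' rule in odds form gives O(H|E) = O(H)·[P(E|H)/P(E|¬H)], hence O(H) = O(H|E)/LR.
Posterior odds = 0.957/(1−0.957) = 22.2558. LR = 0.66/0.02 = 33.0000.
Prior odds = 22.2558/33.0000 = 0.6744, so P(H) = 0.6744/(1+0.6744) ≈ 0.40.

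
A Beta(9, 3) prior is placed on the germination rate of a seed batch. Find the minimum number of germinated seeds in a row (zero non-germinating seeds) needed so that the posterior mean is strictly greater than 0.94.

k = 39

After k germinated seeds and 0 non-germinating seeds the posterior is Beta(9+k, 3), with mean (9+k)/(9+3+k).
Set (9+k)/(12+k) > 0.94 and solve: k > (0.94·12 − 9)/(1 − 0.94) = 38.000.
The smallest integer exceeding 38.000 is 39, and checking k=39: (48)/(51) = 0.9412 > 0.94.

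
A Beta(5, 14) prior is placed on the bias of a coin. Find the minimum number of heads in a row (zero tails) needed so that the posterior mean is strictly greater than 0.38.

k = 4

After k heads and 0 tails the posterior is Beta(5+k, 14), with mean (5+k)/(5+14+k).
Set (5+k)/(19+k) > 0.38 and solve: k > (0.38·19 − 5)/(1 − 0.38) = 3.581.
The smallest integer exceeding 3.581 is 4, and checking k=4: (9)/(23) = 0.3913 > 0.38.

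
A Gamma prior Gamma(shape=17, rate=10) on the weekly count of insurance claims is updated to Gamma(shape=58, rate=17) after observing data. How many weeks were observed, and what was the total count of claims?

n = 7 weeks with total 41 claims

Gamma–Poisson conjugacy: posterior shape = α + Σxᵢ, posterior rate = β + n.
Matching: Σxᵢ = 58 − 17 = 41 and n = 17 − 10 = 7.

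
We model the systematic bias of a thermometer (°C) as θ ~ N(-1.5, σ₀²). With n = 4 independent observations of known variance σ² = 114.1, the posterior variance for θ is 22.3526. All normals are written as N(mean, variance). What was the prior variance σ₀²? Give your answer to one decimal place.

Posterior precision equals prior precision plus data precision: 1/σ_n² = 1/σ₀² + n/σ².
So 1/σ₀² = 1/22.3526 − 4/114.1 = 0.044738 − 0.035057 = 0.009681.
Hence σ₀² = 1/0.009681 ≈ 103.3.

σ₀² = 103.3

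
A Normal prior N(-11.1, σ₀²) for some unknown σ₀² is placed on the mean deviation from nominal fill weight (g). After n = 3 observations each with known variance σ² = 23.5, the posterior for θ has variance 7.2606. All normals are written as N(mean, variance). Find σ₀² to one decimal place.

Posterior precision equals prior precision plus data precision: 1/σ_n² = 1/σ₀² + n/σ².
So 1/σ₀² = 1/7.2606 − 3/23.5 = 0.137730 − 0.127660 = 0.010070.
Hence σ₀² = 1/0.010070 ≈ 99.3.

σ₀² = 99.3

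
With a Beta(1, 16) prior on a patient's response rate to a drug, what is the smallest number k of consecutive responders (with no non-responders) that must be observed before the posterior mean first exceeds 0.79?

After k responders and 0 non-responders the posterior is Beta(1+k, 16), with mean (1+k)/(1+16+k).
Set (1+k)/(17+k) > 0.79 and solve: k > (0.79·17 − 1)/(1 − 0.79) = 59.190.
The smallest integer exceeding 59.190 is 60.

k = 60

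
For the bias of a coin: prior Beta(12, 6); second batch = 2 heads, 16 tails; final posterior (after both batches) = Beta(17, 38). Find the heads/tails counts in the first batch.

Because Beta–binomial updating is additive in the counts, the combined data contributed (α_post−α_prior, β_post−β_prior) successes and failures.
Total across both batches: 17−12=5 heads, 38−6=32 tails.
Subtract the second batch: 5−2=3 heads and 32−16=16 tails.

3 heads and 16 tails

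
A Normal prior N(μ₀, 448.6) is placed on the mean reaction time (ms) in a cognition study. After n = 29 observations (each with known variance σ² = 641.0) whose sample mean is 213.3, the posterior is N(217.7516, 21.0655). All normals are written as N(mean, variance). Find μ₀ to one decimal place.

With known observation variance, the Normal–Normal posterior has precision τ_n = τ₀ + n/σ² and mean μ_n = (τ₀μ₀ + (n/σ²)x̄)/τ_n.
Here τ₀ = 1/448.6 = 0.002229 and τ_data = 29/641.0 = 0.045242, so τ_n = 0.047471.
Rearranging for μ₀: μ₀ = (μ_n·τ_n − τ_data·x̄)/τ₀ = (217.7516·0.047471 − 0.045242·213.3) / 0.002229 = 0.686768/0.002229 ≈ 308.1.

μ₀ = 308.1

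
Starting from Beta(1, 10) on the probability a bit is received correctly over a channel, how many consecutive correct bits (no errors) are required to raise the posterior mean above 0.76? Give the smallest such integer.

k = 31

After k correct bits and 0 errors the posterior is Beta(1+k, 10), with mean (1+k)/(1+10+k).
Set (1+k)/(11+k) > 0.76 and solve: k > (0.76·11 − 1)/(1 − 0.76) = 30.667.
The smallest integer exceeding 30.667 is 31, and checking k=31: (32)/(42) = 0.7619 > 0.76.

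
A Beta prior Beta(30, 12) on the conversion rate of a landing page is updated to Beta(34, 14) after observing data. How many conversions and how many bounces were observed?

4 conversions and 2 bounces

Beta is conjugate to the binomial likelihood: posterior = Beta(a+s, b+f).
Match parameters: s=34−30=4, f=14−12=2.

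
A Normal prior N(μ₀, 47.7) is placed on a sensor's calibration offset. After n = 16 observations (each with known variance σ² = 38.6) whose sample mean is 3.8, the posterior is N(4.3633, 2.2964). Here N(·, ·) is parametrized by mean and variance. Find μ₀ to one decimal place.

The posterior mean is a precision-weighted average: μ_n = (τ₀μ₀ + τ_data·x̄)/(τ₀+τ_data), with τ₀=1/σ₀² and τ_data=n/σ².
Here τ₀ = 1/47.7 = 0.020964 and τ_data = 16/38.6 = 0.414508, so τ_n = 0.435472.
Rearranging for μ₀: μ₀ = (μ_n·τ_n − τ_data·x̄)/τ₀ = (4.3633·0.435472 − 0.414508·3.8) / 0.020964 = 0.324965/0.020964 ≈ 15.5.

μ₀ = 15.5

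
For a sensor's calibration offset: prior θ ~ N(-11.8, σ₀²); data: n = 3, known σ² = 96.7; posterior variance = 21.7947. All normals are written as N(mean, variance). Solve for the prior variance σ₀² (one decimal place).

σ₀² = 67.3

For the Normal–Normal model with known σ², precisions add: τ_n = τ₀ + n/σ².
So 1/σ₀² = 1/21.7947 − 3/96.7 = 0.045883 − 0.031024 = 0.014859.
Hence σ₀² = 1/0.014859 ≈ 67.3.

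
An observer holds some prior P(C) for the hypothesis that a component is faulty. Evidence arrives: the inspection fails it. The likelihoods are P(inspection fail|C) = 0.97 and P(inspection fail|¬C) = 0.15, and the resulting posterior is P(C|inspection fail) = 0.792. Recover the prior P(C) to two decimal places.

Bayes' rule in odds form gives O(C|E) = O(C)·[P(E|C)/P(E|¬C)], hence O(C) = O(C|E)/LR.
Posterior odds = 0.792/(1−0.792) = 3.8077. LR = 0.97/0.15 = 6.4667.
Prior odds = 3.8077/6.4667 = 0.5888, so P(C) = 0.5888/(1+0.5888) ≈ 0.37.

P(C) = 0.37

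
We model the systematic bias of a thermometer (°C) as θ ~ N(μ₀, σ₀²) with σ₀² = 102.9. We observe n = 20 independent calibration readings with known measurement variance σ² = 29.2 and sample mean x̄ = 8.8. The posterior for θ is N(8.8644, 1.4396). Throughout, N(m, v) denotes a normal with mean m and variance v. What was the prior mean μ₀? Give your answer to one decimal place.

The posterior mean is a precision-weighted average: μ_n = (τ₀μ₀ + τ_data·x̄)/(τ₀+τ_data), with τ₀=1/σ₀² and τ_data=n/σ².
Here τ₀ = 1/102.9 = 0.009718 and τ_data = 20/29.2 = 0.684932, so τ_n = 0.694650.
Rearranging for μ₀: μ₀ = (μ_n·τ_n − τ_data·x̄)/τ₀ = (8.8644·0.694650 − 0.684932·8.8) / 0.009718 = 0.130254/0.009718 ≈ 13.4.

μ₀ = 13.4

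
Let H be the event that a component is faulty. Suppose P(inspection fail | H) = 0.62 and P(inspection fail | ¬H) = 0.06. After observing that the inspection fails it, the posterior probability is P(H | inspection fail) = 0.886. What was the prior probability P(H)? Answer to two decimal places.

P(H) = 0.43

Bayes' rule in odds form gives O(H|E) = O(H)·[P(E|H)/P(E|¬H)], hence O(H) = O(H|E)/LR.
Posterior odds = 0.886/(1−0.886) = 7.7719. LR = 0.62/0.06 = 10.3333.
Prior odds = 7.7719/10.3333 = 0.7521, so P(H) = 0.7521/(1+0.7521) ≈ 0.43.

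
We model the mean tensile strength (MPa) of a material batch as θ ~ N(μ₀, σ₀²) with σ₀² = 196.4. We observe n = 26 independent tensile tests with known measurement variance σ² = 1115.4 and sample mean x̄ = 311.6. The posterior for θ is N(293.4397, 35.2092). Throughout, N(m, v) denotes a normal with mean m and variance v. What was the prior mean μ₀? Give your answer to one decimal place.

The posterior mean is a precision-weighted average: μ_n = (τ₀μ₀ + τ_data·x̄)/(τ₀+τ_data), with τ₀=1/σ₀² and τ_data=n/σ².
Here τ₀ = 1/196.4 = 0.005092 and τ_data = 26/1115.4 = 0.023310, so τ_n = 0.028402.
Rearranging for μ₀: μ₀ = (μ_n·τ_n − τ_data·x̄)/τ₀ = (293.4397·0.028402 − 0.023310·311.6) / 0.005092 = 1.070878/0.005092 ≈ 210.3.

μ₀ = 210.3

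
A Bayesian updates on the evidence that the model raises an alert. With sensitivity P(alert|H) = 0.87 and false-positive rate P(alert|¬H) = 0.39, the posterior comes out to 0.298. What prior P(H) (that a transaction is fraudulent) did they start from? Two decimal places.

Bayes' rule in odds form gives O(H|E) = O(H)·[P(E|H)/P(E|¬H)], hence O(H) = O(H|E)/LR.
Posterior odds = 0.298/(1−0.298) = 0.4245. LR = 0.87/0.39 = 2.2308.
Prior odds = 0.4245/2.2308 = 0.1903, so P(H) = 0.1903/(1+0.1903) ≈ 0.16.

P(H) = 0.16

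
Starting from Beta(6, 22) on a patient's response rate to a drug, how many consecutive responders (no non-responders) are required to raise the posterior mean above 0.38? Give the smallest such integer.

After k responders and 0 non-responders the posterior is Beta(6+k, 22), with mean (6+k)/(6+22+k).
Set (6+k)/(28+k) > 0.38 and solve: k > (0.38·28 − 6)/(1 − 0.38) = 7.484.
The smallest integer exceeding 7.484 is 8, and checking k=8: (14)/(36) = 0.3889 > 0.38.

k = 8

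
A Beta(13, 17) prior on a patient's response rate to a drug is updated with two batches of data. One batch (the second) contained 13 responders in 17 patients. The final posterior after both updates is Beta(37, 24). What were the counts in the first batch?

11 responders and 3 non-responders

Sequential conjugate updates are equivalent to a single update on the pooled data, so total successes = posterior α − prior α and total failures = posterior β − prior β.
Total across both batches: 37−13=24 responders, 24−17=7 non-responders.
Subtract the second batch: 24−13=11 responders and 7−4=3 non-responders.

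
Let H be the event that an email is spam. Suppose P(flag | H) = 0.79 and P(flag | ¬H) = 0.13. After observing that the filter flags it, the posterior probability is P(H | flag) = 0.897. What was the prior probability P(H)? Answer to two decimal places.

Bayes' rule in odds form gives O(H|E) = O(H)·[P(E|H)/P(E|¬H)], hence O(H) = O(H|E)/LR.
Posterior odds = 0.897/(1−0.897) = 8.7087. LR = 0.79/0.13 = 6.0769.
Prior odds = 8.7087/6.0769 = 1.4331, so P(H) = 1.4331/(1+1.4331) ≈ 0.59.

P(H) = 0.59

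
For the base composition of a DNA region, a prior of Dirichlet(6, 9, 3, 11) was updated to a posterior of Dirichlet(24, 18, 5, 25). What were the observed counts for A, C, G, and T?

For a Dirichlet(α) prior with multinomial counts c, the posterior is Dirichlet(α + c) componentwise.
Counts are posterior − prior componentwise: 24−6=18, 18−9=9, 5−3=2, 25−11=14.

counts (18, 9, 2, 14)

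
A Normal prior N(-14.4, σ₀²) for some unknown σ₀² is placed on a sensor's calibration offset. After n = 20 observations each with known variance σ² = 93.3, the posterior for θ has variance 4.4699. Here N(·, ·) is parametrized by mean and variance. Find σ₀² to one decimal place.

σ₀² = 106.9

For the Normal–Normal model with known σ², precisions add: τ_n = τ₀ + n/σ².
So 1/σ₀² = 1/4.4699 − 20/93.3 = 0.223719 − 0.214362 = 0.009357.
Hence σ₀² = 1/0.009357 ≈ 106.9.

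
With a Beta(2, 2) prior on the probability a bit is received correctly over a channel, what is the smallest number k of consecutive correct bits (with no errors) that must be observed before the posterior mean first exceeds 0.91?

k = 19

After k correct bits and 0 errors the posterior is Beta(2+k, 2), with mean (2+k)/(2+2+k).
Set (2+k)/(4+k) > 0.91 and solve: k > (0.91·4 − 2)/(1 − 0.91) = 18.222.
The smallest integer exceeding 18.222 is 19.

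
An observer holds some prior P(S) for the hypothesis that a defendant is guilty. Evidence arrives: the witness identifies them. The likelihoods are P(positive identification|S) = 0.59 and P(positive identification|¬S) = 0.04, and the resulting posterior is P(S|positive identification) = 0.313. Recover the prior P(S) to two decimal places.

P(S) = 0.03

Bayes' rule in odds form gives O(S|E) = O(S)·[P(E|S)/P(E|¬S)], hence O(S) = O(S|E)/LR.
Posterior odds = 0.313/(1−0.313) = 0.4556. LR = 0.59/0.04 = 14.7500.
Prior odds = 0.4556/14.7500 = 0.0309, so P(S) = 0.0309/(1+0.0309) ≈ 0.03.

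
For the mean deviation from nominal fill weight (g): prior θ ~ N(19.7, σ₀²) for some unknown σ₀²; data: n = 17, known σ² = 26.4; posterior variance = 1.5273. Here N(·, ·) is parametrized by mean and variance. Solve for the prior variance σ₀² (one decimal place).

σ₀² = 92.5

Posterior precision equals prior precision plus data precision: 1/σ_n² = 1/σ₀² + n/σ².
So 1/σ₀² = 1/1.5273 − 17/26.4 = 0.654750 − 0.643939 = 0.010811.
Hence σ₀² = 1/0.010811 ≈ 92.5.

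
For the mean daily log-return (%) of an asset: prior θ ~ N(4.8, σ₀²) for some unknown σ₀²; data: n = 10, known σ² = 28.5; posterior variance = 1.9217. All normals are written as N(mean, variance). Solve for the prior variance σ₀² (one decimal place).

Posterior precision equals prior precision plus data precision: 1/σ_n² = 1/σ₀² + n/σ².
So 1/σ₀² = 1/1.9217 − 10/28.5 = 0.520373 − 0.350877 = 0.169496.
Hence σ₀² = 1/0.169496 ≈ 5.9.

σ₀² = 5.9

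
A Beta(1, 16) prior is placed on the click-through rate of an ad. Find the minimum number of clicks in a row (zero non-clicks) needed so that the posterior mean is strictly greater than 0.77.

After k clicks and 0 non-clicks the posterior is Beta(1+k, 16), with mean (1+k)/(1+16+k).
Set (1+k)/(17+k) > 0.77 and solve: k > (0.77·17 − 1)/(1 − 0.77) = 52.565.
The smallest integer exceeding 52.565 is 53, and checking k=53: (54)/(70) = 0.7714 > 0.77.

k = 53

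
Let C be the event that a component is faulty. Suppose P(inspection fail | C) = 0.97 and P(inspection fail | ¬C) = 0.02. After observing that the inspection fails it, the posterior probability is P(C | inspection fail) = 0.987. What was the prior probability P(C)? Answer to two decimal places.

P(C) = 0.61

Bayes' rule in odds form gives O(C|E) = O(C)·[P(E|C)/P(E|¬C)], hence O(C) = O(C|E)/LR.
Posterior odds = 0.987/(1−0.987) = 75.9231. LR = 0.97/0.02 = 48.5000.
Prior odds = 75.9231/48.5000 = 1.5654, so P(C) = 1.5654/(1+1.5654) ≈ 0.61.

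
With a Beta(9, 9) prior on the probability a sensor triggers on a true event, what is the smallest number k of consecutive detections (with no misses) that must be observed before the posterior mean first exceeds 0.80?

After k detections and 0 misses the posterior is Beta(9+k, 9), with mean (9+k)/(9+9+k).
Set (9+k)/(18+k) > 0.80 and solve: k > (0.80·18 − 9)/(1 − 0.80) = 27.000.
The smallest integer exceeding 27.000 is 28, and checking k=28: (37)/(46) = 0.8043 > 0.80.

k = 28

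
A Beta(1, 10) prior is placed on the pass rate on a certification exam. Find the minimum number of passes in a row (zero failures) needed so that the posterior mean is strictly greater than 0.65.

After k passes and 0 failures the posterior is Beta(1+k, 10), with mean (1+k)/(1+10+k).
Set (1+k)/(11+k) > 0.65 and solve: k > (0.65·11 − 1)/(1 − 0.65) = 17.571.
The smallest integer exceeding 17.571 is 18.

k = 18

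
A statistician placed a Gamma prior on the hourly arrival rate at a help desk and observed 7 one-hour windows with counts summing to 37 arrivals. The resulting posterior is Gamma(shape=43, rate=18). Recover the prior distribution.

A Gamma(α, β) prior (rate parametrization) on a Poisson rate with n observations summing to S gives posterior Gamma(α+S, β+n).
So α = 43 − 37 = 6 and β = 18 − 7 = 11.

Gamma(shape=6, rate=11)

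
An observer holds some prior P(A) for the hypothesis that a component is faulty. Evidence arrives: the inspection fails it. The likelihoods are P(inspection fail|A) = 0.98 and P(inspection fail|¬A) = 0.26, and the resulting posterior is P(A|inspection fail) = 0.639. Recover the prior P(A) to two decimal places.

P(A) = 0.32

Bayes' rule in odds form gives O(A|E) = O(A)·[P(E|A)/P(E|¬A)], hence O(A) = O(A|E)/LR.
Posterior odds = 0.639/(1−0.639) = 1.7701. LR = 0.98/0.26 = 3.7692.
Prior odds = 1.7701/3.7692 = 0.4696, so P(A) = 0.4696/(1+0.4696) ≈ 0.32.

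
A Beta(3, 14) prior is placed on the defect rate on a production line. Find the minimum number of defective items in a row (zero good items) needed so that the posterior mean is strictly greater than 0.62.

k = 20

After k defective items and 0 good items the posterior is Beta(3+k, 14), with mean (3+k)/(3+14+k).
Set (3+k)/(17+k) > 0.62 and solve: k > (0.62·17 − 3)/(1 − 0.62) = 19.842.
The smallest integer exceeding 19.842 is 20.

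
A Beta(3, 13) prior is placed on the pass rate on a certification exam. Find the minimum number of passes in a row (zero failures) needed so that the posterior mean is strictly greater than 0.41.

k = 7

After k passes and 0 failures the posterior is Beta(3+k, 13), with mean (3+k)/(3+13+k).
Set (3+k)/(16+k) > 0.41 and solve: k > (0.41·16 − 3)/(1 − 0.41) = 6.034.
The smallest integer exceeding 6.034 is 7.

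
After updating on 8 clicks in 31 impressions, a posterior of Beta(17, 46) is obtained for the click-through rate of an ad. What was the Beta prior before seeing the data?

Beta(9, 23)

Beta is conjugate to the binomial likelihood: posterior = Beta(a+s, b+f).
So a = 17 − 8 = 9 and b = 46 − 23 = 23.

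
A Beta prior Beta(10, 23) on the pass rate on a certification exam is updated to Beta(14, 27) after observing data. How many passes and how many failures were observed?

A Beta(a, b) prior with s successes and f failures in binomial data gives a Beta(a+s, b+f) posterior.
So s = 14 − 10 = 4 and f = 27 − 23 = 4.

4 passes and 4 failures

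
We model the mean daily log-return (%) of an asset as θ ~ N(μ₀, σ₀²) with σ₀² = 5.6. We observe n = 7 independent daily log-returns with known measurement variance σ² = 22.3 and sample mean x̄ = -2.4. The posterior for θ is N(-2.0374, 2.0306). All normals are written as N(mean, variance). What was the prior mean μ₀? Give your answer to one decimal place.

μ₀ = -1.4

The posterior mean is a precision-weighted average: μ_n = (τ₀μ₀ + τ_data·x̄)/(τ₀+τ_data), with τ₀=1/σ₀² and τ_data=n/σ².
Here τ₀ = 1/5.6 = 0.178571 and τ_data = 7/22.3 = 0.313901, so τ_n = 0.492472.
Rearranging for μ₀: μ₀ = (μ_n·τ_n − τ_data·x̄)/τ₀ = (-2.0374·0.492472 − 0.313901·-2.4) / 0.178571 = -0.250000/0.178571 ≈ -1.4.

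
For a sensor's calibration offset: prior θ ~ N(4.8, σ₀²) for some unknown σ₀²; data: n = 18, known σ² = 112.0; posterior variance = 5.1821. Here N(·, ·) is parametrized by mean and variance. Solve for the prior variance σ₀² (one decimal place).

Posterior precision equals prior precision plus data precision: 1/σ_n² = 1/σ₀² + n/σ².
So 1/σ₀² = 1/5.1821 − 18/112.0 = 0.192972 − 0.160714 = 0.032258.
Hence σ₀² = 1/0.032258 ≈ 31.0.

σ₀² = 31.0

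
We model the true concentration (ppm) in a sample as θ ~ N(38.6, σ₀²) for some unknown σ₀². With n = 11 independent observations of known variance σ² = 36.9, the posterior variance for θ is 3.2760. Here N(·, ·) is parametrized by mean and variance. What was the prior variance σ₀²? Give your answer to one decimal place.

σ₀² = 139.9

Posterior precision equals prior precision plus data precision: 1/σ_n² = 1/σ₀² + n/σ².
So 1/σ₀² = 1/3.2760 − 11/36.9 = 0.305250 − 0.298103 = 0.007147.
Hence σ₀² = 1/0.007147 ≈ 139.9.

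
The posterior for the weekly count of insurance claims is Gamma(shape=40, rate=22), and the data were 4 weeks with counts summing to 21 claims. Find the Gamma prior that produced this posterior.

Gamma(shape=19, rate=18)

Gamma–Poisson conjugacy: posterior shape = α + Σxᵢ, posterior rate = β + n.
So α = 40 − 21 = 19 and β = 22 − 4 = 18.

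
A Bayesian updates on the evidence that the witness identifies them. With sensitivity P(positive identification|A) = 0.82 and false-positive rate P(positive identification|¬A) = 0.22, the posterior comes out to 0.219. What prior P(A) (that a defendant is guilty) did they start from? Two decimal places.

P(A) = 0.07

Bayes' rule in odds form gives O(A|E) = O(A)·[P(E|A)/P(E|¬A)], hence O(A) = O(A|E)/LR.
Posterior odds = 0.219/(1−0.219) = 0.2804. LR = 0.82/0.22 = 3.7273.
Prior odds = 0.2804/3.7273 = 0.0752, so P(A) = 0.0752/(1+0.0752) ≈ 0.07.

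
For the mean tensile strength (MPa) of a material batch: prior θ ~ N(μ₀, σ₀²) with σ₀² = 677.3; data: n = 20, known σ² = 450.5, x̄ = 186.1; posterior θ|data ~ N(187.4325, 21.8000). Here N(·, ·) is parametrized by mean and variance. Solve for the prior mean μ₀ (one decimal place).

μ₀ = 227.5

The posterior mean is a precision-weighted average: μ_n = (τ₀μ₀ + τ_data·x̄)/(τ₀+τ_data), with τ₀=1/σ₀² and τ_data=n/σ².
Here τ₀ = 1/677.3 = 0.001476 and τ_data = 20/450.5 = 0.044395, so τ_n = 0.045871.
Rearranging for μ₀: μ₀ = (μ_n·τ_n − τ_data·x̄)/τ₀ = (187.4325·0.045871 − 0.044395·186.1) / 0.001476 = 0.335807/0.001476 ≈ 227.5.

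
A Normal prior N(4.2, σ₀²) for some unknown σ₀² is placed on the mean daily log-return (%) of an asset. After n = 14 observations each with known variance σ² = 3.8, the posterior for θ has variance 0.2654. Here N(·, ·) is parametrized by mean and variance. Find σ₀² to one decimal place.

Posterior precision equals prior precision plus data precision: 1/σ_n² = 1/σ₀² + n/σ².
So 1/σ₀² = 1/0.2654 − 14/3.8 = 3.767898 − 3.684211 = 0.083687.
Hence σ₀² = 1/0.083687 ≈ 11.9.

σ₀² = 11.9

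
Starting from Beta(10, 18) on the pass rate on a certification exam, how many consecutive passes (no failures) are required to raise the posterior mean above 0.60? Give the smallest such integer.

k = 18

After k passes and 0 failures the posterior is Beta(10+k, 18), with mean (10+k)/(10+18+k).
Set (10+k)/(28+k) > 0.60 and solve: k > (0.60·28 − 10)/(1 − 0.60) = 17.000.
The smallest integer exceeding 17.000 is 18.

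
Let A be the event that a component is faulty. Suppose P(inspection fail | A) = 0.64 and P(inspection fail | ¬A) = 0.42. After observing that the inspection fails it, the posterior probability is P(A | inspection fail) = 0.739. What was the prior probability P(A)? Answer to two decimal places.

Bayes' rule in odds form gives O(A|E) = O(A)·[P(E|A)/P(E|¬A)], hence O(A) = O(A|E)/LR.
Posterior odds = 0.739/(1−0.739) = 2.8314. LR = 0.64/0.42 = 1.5238.
Prior odds = 2.8314/1.5238 = 1.8581, so P(A) = 1.8581/(1+1.8581) ≈ 0.65.

P(A) = 0.65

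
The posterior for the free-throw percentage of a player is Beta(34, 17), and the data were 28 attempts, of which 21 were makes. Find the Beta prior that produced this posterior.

Beta(13, 10)

Under Beta–binomial conjugacy the posterior parameters are (α+s, β+f).
Subtract the data counts: 34−21=13, 17−7=10.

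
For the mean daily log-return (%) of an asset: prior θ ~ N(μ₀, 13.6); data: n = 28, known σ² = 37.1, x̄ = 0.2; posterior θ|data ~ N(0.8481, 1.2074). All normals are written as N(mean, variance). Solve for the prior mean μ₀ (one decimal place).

μ₀ = 7.5

The posterior mean is a precision-weighted average: μ_n = (τ₀μ₀ + τ_data·x̄)/(τ₀+τ_data), with τ₀=1/σ₀² and τ_data=n/σ².
Here τ₀ = 1/13.6 = 0.073529 and τ_data = 28/37.1 = 0.754717, so τ_n = 0.828246.
Rearranging for μ₀: μ₀ = (μ_n·τ_n − τ_data·x̄)/τ₀ = (0.8481·0.828246 − 0.754717·0.2) / 0.073529 = 0.551492/0.073529 ≈ 7.5.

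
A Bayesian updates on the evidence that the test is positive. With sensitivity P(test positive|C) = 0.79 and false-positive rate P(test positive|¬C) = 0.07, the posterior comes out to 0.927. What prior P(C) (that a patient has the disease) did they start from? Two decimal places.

Bayes' rule in odds form gives O(C|E) = O(C)·[P(E|C)/P(E|¬C)], hence O(C) = O(C|E)/LR.
Posterior odds = 0.927/(1−0.927) = 12.6986. LR = 0.79/0.07 = 11.2857.
Prior odds = 12.6986/11.2857 = 1.1252, so P(C) = 1.1252/(1+1.1252) ≈ 0.53.

P(C) = 0.53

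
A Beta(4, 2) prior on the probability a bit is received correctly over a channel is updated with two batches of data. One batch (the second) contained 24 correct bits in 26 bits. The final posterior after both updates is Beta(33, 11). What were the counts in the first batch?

Sequential conjugate updates are equivalent to a single update on the pooled data, so total successes = posterior α − prior α and total failures = posterior β − prior β.
Total across both batches: 33−4=29 correct bits, 11−2=9 errors.
Subtract the second batch: 29−24=5 correct bits and 9−2=7 errors.

5 correct bits and 7 errors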